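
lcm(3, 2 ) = 6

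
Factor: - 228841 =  - 228841^1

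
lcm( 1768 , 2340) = 79560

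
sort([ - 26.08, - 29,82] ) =[ - 29, - 26.08,82]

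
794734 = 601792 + 192942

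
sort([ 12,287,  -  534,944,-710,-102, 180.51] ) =[-710, - 534,- 102, 12,180.51,287, 944 ]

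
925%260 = 145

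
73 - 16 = 57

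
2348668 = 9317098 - 6968430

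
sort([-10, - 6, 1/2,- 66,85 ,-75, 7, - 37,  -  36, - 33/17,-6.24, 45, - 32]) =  [ - 75, - 66,-37, - 36, - 32, - 10, -6.24, - 6, - 33/17,1/2, 7,45, 85] 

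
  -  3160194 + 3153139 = -7055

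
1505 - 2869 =-1364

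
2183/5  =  2183/5= 436.60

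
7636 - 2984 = 4652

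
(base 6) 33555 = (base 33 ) 4bw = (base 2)1001010001111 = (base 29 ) 5io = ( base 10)4751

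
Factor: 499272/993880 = 62409/124235 = 3^1*5^(-1 )*71^1*293^1*24847^( - 1 )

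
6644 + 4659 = 11303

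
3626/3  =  3626/3 = 1208.67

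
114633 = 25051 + 89582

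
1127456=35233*32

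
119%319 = 119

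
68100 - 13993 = 54107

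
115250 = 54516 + 60734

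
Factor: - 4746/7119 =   -  2^1* 3^(-1) = -2/3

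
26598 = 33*806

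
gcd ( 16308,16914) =6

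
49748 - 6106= 43642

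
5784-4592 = 1192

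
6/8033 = 6/8033 = 0.00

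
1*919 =919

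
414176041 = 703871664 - 289695623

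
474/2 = 237 = 237.00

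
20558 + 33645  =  54203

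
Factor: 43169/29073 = 49/33 = 3^(-1)*7^2*11^ ( - 1)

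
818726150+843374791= 1662100941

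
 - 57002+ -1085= - 58087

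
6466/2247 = 6466/2247 = 2.88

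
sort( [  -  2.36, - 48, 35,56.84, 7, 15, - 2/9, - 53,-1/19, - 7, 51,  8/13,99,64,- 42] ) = [ -53,-48, - 42 , - 7, - 2.36,  -  2/9,- 1/19, 8/13,  7, 15, 35, 51, 56.84,64,99 ] 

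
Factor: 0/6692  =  0 = 0^1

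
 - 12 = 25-37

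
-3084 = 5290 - 8374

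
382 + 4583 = 4965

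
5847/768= 1949/256 = 7.61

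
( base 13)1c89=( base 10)4338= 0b1000011110010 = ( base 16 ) 10F2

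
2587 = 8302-5715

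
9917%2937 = 1106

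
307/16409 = 307/16409 = 0.02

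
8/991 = 8/991 = 0.01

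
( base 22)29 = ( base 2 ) 110101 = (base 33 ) 1k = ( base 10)53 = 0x35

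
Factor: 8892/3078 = 26/9 = 2^1*3^( - 2 ) * 13^1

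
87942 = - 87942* (-1)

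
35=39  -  4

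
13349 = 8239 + 5110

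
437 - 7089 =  - 6652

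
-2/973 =-2/973=- 0.00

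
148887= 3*49629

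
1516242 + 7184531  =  8700773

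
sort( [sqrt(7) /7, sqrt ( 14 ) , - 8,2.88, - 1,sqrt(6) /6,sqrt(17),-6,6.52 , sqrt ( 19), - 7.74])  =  [ - 8, - 7.74, - 6, - 1, sqrt(7 ) /7, sqrt( 6)/6,2.88 , sqrt(14),sqrt(17), sqrt ( 19),6.52 ]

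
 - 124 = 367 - 491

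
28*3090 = 86520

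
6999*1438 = 10064562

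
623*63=39249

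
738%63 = 45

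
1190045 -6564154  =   - 5374109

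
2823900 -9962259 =-7138359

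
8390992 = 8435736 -44744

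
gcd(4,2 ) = 2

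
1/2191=1/2191 = 0.00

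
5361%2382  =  597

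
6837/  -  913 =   -  8+467/913 = - 7.49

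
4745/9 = 527 + 2/9 = 527.22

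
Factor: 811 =811^1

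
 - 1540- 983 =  - 2523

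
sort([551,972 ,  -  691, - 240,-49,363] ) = [ - 691, - 240, - 49,363,551,972] 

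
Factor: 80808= 2^3*3^1*7^1*13^1*37^1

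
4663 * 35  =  163205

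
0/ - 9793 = 0/1 = - 0.00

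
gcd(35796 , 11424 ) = 12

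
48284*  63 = 3041892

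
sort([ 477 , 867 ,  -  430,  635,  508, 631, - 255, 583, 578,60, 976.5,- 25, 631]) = [ - 430, - 255, - 25, 60, 477,508, 578, 583, 631,  631, 635, 867, 976.5]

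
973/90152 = 973/90152 = 0.01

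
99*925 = 91575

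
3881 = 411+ 3470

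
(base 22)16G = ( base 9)772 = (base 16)278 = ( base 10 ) 632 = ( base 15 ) 2c2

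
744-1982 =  - 1238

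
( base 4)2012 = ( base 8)206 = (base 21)68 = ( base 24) 5e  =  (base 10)134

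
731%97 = 52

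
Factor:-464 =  - 2^4*29^1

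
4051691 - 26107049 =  - 22055358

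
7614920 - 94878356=-87263436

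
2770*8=22160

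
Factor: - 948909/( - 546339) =13^1*29^1*269^( - 1 ) *677^( - 1)*839^1 = 316303/182113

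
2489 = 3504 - 1015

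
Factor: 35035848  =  2^3*3^3 * 19^1 * 8537^1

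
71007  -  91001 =- 19994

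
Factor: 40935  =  3^1 * 5^1*2729^1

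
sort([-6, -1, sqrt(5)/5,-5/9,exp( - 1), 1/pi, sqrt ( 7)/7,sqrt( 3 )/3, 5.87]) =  [ -6,-1, - 5/9,1/pi, exp(  -  1), sqrt(7)/7, sqrt(5)/5, sqrt(3)/3,5.87 ]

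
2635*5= 13175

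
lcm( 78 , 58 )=2262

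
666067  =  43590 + 622477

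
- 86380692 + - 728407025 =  - 814787717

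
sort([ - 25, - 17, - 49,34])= [ - 49, - 25,- 17,34]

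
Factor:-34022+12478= - 2^3*2693^1 = -21544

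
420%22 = 2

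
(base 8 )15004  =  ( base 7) 25263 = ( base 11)5005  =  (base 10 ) 6660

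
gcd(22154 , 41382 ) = 418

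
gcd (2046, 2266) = 22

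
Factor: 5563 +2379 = 2^1*11^1*19^2=7942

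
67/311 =67/311=0.22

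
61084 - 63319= - 2235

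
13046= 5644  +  7402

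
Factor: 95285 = 5^1 * 17^1 *19^1*59^1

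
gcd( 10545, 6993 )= 111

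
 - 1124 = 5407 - 6531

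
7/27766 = 7/27766 = 0.00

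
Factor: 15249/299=51  =  3^1*17^1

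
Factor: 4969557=3^2*193^1*2861^1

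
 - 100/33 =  - 4 + 32/33  =  -3.03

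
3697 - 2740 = 957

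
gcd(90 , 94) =2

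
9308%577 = 76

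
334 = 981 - 647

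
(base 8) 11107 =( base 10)4679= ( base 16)1247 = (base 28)5R3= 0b1001001000111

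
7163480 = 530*13516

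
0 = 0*2922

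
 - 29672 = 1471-31143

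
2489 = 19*131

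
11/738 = 11/738  =  0.01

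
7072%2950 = 1172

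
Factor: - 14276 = -2^2*43^1*83^1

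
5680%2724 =232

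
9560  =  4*2390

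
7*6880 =48160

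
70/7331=70/7331  =  0.01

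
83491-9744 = 73747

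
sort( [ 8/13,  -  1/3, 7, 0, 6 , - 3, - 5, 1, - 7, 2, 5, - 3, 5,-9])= [-9, - 7, - 5, - 3, - 3, - 1/3,0, 8/13,1,2, 5,  5, 6, 7 ] 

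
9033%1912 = 1385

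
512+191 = 703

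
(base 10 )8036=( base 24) DMK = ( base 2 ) 1111101100100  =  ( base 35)6jl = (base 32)7r4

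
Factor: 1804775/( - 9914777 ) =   -  5^2 * 7^1*199^ ( - 1) *10313^1*49823^( - 1) 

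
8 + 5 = 13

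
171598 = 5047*34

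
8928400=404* 22100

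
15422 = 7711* 2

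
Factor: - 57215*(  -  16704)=955719360 =2^6*3^2*5^1*29^1*11443^1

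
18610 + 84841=103451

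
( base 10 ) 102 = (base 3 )10210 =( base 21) 4I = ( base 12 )86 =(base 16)66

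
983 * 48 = 47184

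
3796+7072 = 10868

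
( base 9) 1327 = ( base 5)12442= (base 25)1em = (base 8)1745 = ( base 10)997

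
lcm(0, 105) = 0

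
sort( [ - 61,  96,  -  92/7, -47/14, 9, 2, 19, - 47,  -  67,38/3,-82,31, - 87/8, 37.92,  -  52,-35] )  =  [  -  82, - 67, - 61, - 52, - 47, - 35, - 92/7, - 87/8, -47/14,2, 9, 38/3, 19,31, 37.92,96 ] 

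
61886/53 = 1167 + 35/53 = 1167.66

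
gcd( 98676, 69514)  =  2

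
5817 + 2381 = 8198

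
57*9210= 524970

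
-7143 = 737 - 7880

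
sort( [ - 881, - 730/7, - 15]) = [ -881,  -  730/7,-15]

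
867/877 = 867/877  =  0.99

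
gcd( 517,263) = 1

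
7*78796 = 551572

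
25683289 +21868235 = 47551524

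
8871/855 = 10 + 107/285 = 10.38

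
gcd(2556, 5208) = 12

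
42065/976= 43+97/976 = 43.10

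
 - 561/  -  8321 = 561/8321  =  0.07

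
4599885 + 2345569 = 6945454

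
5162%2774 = 2388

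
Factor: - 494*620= -306280 = - 2^3*5^1*13^1*19^1*31^1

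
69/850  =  69/850 = 0.08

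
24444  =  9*2716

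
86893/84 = 86893/84= 1034.44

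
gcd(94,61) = 1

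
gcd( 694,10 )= 2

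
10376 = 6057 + 4319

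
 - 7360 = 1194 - 8554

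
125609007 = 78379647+47229360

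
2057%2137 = 2057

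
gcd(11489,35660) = 1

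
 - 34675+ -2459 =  - 37134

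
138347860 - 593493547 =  - 455145687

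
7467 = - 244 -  - 7711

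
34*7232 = 245888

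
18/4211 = 18/4211 = 0.00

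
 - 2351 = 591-2942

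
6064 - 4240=1824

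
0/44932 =0=0.00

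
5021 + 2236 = 7257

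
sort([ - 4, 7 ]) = [ - 4, 7] 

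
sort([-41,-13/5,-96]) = [ - 96, - 41 ,  -  13/5]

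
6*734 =4404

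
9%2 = 1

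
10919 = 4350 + 6569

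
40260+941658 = 981918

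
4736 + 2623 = 7359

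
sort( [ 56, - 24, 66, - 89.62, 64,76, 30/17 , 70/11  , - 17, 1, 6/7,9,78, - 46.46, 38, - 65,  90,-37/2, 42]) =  [ - 89.62,  -  65, - 46.46,  -  24, - 37/2,-17,  6/7, 1, 30/17,70/11,9 , 38 , 42, 56,64,66, 76,78, 90]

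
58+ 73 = 131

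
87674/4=21918 + 1/2 = 21918.50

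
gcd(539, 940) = 1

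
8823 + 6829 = 15652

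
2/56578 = 1/28289 = 0.00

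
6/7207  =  6/7207 = 0.00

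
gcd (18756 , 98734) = 2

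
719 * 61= 43859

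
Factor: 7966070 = 2^1 * 5^1*7^1*31^1*3671^1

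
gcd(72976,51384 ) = 8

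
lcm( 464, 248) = 14384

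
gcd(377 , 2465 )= 29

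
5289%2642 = 5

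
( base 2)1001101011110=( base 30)5f8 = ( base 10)4958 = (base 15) 1708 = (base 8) 11536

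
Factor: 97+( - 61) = 36 = 2^2 *3^2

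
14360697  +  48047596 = 62408293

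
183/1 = 183 =183.00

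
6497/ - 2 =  - 3249 + 1/2 = -  3248.50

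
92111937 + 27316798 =119428735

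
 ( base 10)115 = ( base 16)73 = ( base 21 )5A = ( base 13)8B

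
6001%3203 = 2798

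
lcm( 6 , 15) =30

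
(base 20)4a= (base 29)33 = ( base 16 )5a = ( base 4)1122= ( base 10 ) 90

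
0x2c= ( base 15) 2E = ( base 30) 1E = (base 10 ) 44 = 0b101100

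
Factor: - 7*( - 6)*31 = 1302 = 2^1*3^1*7^1*31^1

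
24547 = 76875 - 52328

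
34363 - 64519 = -30156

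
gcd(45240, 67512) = 696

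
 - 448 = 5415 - 5863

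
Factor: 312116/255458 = 314/257 = 2^1*157^1*257^( - 1 )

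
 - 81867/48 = -1706 + 7/16 = -  1705.56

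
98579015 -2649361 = 95929654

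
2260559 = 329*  6871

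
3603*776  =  2795928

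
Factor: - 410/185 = - 2^1*37^( - 1)*41^1= - 82/37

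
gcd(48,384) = 48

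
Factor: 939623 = 939623^1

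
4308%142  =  48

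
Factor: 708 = 2^2*3^1 * 59^1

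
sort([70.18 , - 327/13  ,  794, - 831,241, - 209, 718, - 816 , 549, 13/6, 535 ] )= [-831, - 816, - 209, - 327/13 , 13/6, 70.18,  241, 535,549,718 , 794]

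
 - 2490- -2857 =367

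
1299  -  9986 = -8687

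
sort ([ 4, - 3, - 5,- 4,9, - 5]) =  [ - 5, - 5, - 4 , - 3, 4,9 ]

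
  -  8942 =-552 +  - 8390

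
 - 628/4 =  - 157 = - 157.00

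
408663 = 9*45407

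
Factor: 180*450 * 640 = 2^10*3^4*5^4 = 51840000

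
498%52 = 30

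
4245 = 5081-836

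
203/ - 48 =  - 5 + 37/48 = -4.23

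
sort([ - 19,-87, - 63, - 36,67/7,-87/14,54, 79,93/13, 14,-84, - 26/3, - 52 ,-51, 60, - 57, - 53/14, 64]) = [ -87,-84,-63,-57,-52, - 51, - 36, - 19, - 26/3, - 87/14, - 53/14 , 93/13, 67/7,  14 , 54,60,64,79] 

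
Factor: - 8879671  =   - 31^1  *97^1*2953^1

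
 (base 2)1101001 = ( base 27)3o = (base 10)105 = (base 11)96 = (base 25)45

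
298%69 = 22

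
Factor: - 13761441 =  -3^3*283^1*1801^1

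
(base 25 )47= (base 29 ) 3K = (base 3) 10222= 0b1101011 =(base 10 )107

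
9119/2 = 9119/2 = 4559.50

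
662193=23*28791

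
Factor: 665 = 5^1 * 7^1 * 19^1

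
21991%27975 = 21991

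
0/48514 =0 = 0.00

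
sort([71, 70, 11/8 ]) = [11/8,70,  71]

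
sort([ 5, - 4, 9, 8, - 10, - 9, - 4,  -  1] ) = [ - 10, - 9, - 4, - 4  , - 1, 5, 8,  9] 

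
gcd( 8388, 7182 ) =18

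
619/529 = 619/529  =  1.17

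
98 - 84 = 14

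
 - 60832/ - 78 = 30416/39 =779.90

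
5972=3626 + 2346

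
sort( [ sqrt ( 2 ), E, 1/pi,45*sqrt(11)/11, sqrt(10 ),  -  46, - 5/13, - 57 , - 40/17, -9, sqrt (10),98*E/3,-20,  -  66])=[ - 66, -57, - 46, - 20,-9, - 40/17, - 5/13,1/pi, sqrt ( 2), E, sqrt(10 ),  sqrt(10), 45 * sqrt( 11) /11, 98*E/3] 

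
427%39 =37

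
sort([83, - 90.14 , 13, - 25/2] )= [ - 90.14,-25/2, 13 , 83 ] 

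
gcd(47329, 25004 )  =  893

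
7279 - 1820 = 5459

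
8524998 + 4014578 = 12539576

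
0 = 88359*0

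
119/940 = 119/940 = 0.13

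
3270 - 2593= 677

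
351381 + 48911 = 400292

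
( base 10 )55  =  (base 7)106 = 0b110111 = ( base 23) 29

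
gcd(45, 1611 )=9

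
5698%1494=1216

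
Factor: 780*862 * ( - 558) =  - 2^4 * 3^3 * 5^1*13^1* 31^1*431^1  =  -  375176880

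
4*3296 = 13184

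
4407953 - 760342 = 3647611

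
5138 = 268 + 4870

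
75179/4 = 75179/4 = 18794.75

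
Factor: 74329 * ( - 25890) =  - 2^1*3^1 * 5^1*239^1*311^1*863^1  =  -1924377810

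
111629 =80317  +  31312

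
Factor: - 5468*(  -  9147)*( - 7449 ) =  - 2^2* 3^2*13^1 * 191^1 * 1367^1*3049^1 =- 372567664404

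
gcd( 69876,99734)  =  2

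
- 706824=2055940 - 2762764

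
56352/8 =7044 = 7044.00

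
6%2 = 0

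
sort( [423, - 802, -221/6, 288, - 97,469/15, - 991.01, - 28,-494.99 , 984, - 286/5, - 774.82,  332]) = [ - 991.01, - 802,-774.82, - 494.99, - 97  , - 286/5,-221/6, - 28,469/15, 288 , 332,423,984 ] 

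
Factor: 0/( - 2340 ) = 0^1=0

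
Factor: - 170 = - 2^1*5^1*17^1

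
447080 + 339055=786135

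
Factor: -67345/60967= -5^1 * 41^( - 1 )*1487^(- 1)*13469^1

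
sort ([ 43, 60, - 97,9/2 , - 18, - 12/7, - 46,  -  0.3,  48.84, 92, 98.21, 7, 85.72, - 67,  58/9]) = [-97 , - 67,  -  46, - 18, - 12/7, - 0.3, 9/2,58/9,7,43, 48.84,60, 85.72, 92, 98.21 ]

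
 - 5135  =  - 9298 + 4163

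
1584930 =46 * 34455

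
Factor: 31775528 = 2^3*239^1 *16619^1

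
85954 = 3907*22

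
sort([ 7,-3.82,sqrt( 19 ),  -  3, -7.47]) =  [  -  7.47,- 3.82, - 3, sqrt( 19 ), 7]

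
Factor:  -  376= - 2^3*47^1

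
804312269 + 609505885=1413818154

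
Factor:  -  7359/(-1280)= 2^(  -  8 )* 3^1*5^(- 1 )*11^1*223^1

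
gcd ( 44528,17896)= 8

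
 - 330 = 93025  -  93355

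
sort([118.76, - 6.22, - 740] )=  [ - 740, -6.22, 118.76 ] 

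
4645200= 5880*790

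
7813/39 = 601/3 = 200.33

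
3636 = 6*606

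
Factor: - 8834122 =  - 2^1 * 11^1*401551^1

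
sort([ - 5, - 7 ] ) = [ - 7, - 5]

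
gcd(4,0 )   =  4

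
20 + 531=551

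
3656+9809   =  13465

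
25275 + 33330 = 58605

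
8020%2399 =823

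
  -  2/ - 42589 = 2/42589 = 0.00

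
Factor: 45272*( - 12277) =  - 2^3 * 5659^1*12277^1 = - 555804344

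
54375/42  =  18125/14 = 1294.64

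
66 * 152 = 10032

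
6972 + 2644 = 9616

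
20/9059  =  20/9059 = 0.00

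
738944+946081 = 1685025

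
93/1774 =93/1774 = 0.05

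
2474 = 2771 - 297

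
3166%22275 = 3166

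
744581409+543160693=1287742102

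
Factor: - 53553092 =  - 2^2*73^1*241^1*761^1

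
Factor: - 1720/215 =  - 8=- 2^3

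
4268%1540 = 1188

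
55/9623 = 55/9623= 0.01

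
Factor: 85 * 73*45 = 3^2*5^2 * 17^1*73^1=279225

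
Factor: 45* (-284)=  - 12780  =  - 2^2*3^2 *5^1 * 71^1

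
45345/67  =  676 + 53/67 =676.79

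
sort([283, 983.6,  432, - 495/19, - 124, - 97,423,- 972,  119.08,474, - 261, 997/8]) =[ - 972,  -  261,  -  124,  -  97,-495/19, 119.08,997/8,283,423, 432, 474, 983.6]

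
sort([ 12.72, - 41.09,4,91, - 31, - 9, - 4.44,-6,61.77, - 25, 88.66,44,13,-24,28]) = [ - 41.09, - 31, - 25,-24, - 9,-6,-4.44, 4,12.72,13, 28, 44, 61.77, 88.66,91]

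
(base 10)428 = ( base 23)IE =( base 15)1D8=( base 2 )110101100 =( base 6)1552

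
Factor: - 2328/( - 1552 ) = 2^( - 1 )*3^1 = 3/2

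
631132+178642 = 809774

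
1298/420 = 3+ 19/210 = 3.09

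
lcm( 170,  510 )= 510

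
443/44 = 443/44  =  10.07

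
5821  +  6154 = 11975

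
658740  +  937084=1595824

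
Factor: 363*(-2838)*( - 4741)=2^1 * 3^2*11^4 * 43^1*431^1 = 4884149754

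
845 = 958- 113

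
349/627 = 349/627 = 0.56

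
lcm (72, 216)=216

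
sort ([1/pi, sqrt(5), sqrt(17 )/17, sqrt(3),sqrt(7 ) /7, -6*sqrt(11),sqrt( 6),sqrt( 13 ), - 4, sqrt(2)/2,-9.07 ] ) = [-6*sqrt(11),-9.07, - 4,sqrt( 17 )/17,1/pi, sqrt(7)/7,sqrt(2)/2,sqrt(3),sqrt(5), sqrt(6 ), sqrt(13 )]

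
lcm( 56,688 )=4816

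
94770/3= 31590 = 31590.00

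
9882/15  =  3294/5= 658.80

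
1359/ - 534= -3 + 81/178=- 2.54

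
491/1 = 491  =  491.00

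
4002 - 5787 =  - 1785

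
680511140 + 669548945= 1350060085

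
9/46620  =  1/5180 = 0.00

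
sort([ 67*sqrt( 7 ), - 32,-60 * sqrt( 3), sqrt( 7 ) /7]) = [-60*sqrt( 3 ),  -  32,  sqrt( 7 )/7, 67 * sqrt( 7)] 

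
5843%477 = 119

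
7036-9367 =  - 2331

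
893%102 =77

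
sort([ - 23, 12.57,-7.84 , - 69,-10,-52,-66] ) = [  -  69  ,-66, - 52, - 23 ,-10,  -  7.84,  12.57] 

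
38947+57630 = 96577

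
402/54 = 7  +  4/9 = 7.44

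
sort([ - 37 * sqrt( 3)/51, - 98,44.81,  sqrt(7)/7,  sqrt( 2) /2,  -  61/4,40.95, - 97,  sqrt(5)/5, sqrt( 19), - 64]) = [ - 98, - 97,- 64,-61/4, - 37  *sqrt( 3)/51,sqrt(7)/7,sqrt( 5) /5 , sqrt( 2) /2,sqrt(19) , 40.95,44.81] 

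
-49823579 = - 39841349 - 9982230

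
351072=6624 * 53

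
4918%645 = 403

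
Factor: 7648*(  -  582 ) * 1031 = - 4589121216= - 2^6*3^1*97^1 * 239^1* 1031^1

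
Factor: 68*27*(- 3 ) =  -2^2*3^4*17^1 = -5508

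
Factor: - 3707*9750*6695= - 2^1*3^1*5^4*11^1*13^2*103^1*337^1= - 241979058750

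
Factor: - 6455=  -5^1 * 1291^1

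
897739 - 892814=4925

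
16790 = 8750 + 8040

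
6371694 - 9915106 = -3543412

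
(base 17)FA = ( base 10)265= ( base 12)1a1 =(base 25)AF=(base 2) 100001001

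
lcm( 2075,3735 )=18675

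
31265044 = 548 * 57053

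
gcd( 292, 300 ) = 4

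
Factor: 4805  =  5^1*31^2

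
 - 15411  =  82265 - 97676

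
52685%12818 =1413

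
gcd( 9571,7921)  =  1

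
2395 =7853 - 5458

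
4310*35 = 150850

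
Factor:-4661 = -59^1*  79^1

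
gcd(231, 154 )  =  77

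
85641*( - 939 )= - 80416899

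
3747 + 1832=5579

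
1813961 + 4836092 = 6650053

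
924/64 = 14 + 7/16 = 14.44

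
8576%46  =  20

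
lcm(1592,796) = 1592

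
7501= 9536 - 2035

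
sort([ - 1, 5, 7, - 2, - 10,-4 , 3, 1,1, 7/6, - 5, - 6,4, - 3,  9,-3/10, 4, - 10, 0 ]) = [ - 10 , - 10, - 6, - 5, - 4, - 3, - 2, - 1 , - 3/10, 0,1, 1, 7/6, 3,4,4, 5, 7,9 ] 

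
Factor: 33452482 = 2^1 * 7^1*2389463^1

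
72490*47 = 3407030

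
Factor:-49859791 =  - 23^1*1091^1*1987^1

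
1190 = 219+971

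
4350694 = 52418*83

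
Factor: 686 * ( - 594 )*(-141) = 2^2 * 3^4*7^3 * 11^1 * 47^1 = 57455244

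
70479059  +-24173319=46305740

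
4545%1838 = 869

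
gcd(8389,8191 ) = 1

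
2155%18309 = 2155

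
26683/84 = 317+55/84 = 317.65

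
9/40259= 9/40259 = 0.00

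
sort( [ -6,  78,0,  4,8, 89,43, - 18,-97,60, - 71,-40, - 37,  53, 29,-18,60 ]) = [ - 97,-71, - 40 , - 37,-18, - 18, - 6, 0, 4 , 8,29, 43,53, 60  ,  60,78,89]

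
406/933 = 406/933 = 0.44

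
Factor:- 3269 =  - 7^1*467^1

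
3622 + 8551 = 12173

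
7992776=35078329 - 27085553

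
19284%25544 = 19284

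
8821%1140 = 841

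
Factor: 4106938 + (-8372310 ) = -4265372 = -2^2 * 1066343^1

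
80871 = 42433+38438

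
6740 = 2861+3879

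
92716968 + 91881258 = 184598226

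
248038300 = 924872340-676834040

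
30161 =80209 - 50048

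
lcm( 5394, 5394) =5394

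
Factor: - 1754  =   - 2^1*877^1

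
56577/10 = 56577/10 = 5657.70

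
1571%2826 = 1571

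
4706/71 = 4706/71= 66.28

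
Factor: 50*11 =2^1*5^2*11^1 = 550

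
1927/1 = 1927   =  1927.00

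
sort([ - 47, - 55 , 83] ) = [ -55, - 47,83 ]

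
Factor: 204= 2^2  *  3^1*17^1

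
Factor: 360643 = 131^1*2753^1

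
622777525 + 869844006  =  1492621531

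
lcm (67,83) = 5561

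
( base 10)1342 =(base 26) 1pg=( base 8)2476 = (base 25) 23H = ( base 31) 1c9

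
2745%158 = 59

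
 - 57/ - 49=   1 + 8/49 =1.16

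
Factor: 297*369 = 3^5*11^1*41^1 = 109593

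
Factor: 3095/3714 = 5/6 = 2^(  -  1 )*3^(-1)*5^1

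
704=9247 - 8543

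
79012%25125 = 3637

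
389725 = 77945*5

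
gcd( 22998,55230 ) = 6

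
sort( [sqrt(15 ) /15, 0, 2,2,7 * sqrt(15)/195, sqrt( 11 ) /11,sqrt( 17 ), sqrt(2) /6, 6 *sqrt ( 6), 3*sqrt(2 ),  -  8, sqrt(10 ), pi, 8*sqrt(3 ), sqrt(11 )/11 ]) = [ - 8, 0,7*sqrt(15 ) /195, sqrt(2 ) /6, sqrt( 15 )/15, sqrt ( 11)/11,sqrt(11 ) /11,2, 2,  pi, sqrt( 10 ), sqrt(17 ),3 * sqrt(2 ), 8*sqrt(  3), 6*sqrt (6) ]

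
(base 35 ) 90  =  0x13b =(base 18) H9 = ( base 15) 160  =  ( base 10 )315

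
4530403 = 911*4973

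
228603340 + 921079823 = 1149683163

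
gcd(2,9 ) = 1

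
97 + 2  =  99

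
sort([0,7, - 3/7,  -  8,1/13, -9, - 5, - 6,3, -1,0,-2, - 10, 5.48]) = [ - 10, - 9, - 8,-6, - 5, - 2, - 1, - 3/7,0, 0,1/13,3,5.48,7]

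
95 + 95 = 190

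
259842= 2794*93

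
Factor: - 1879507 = - 7^1* 268501^1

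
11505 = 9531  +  1974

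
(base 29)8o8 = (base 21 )GHJ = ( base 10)7432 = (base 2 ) 1110100001000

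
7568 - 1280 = 6288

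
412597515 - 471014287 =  - 58416772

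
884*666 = 588744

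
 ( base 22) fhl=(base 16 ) 1DE7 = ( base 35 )68p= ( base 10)7655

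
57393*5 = 286965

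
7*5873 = 41111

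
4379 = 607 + 3772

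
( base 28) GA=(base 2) 111001010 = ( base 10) 458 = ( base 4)13022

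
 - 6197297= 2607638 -8804935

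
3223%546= 493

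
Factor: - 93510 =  - 2^1*3^2 * 5^1*1039^1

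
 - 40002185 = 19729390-59731575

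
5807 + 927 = 6734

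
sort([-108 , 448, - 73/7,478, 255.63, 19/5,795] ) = [ - 108, - 73/7, 19/5, 255.63,448,478 , 795]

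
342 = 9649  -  9307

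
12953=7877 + 5076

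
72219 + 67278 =139497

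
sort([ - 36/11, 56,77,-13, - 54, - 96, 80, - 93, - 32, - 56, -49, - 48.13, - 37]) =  [ - 96 , - 93, - 56,-54, - 49, -48.13, - 37, - 32,-13,  -  36/11 , 56, 77, 80 ]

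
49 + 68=117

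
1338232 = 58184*23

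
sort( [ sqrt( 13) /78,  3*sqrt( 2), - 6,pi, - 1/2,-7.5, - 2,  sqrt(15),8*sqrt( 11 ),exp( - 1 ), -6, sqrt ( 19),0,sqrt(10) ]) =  [ - 7.5, - 6,  -  6, - 2 , - 1/2, 0,  sqrt(13)/78 , exp(-1), pi , sqrt(10 ),sqrt( 15 ), 3*sqrt( 2),sqrt(19 ), 8*sqrt(11) ] 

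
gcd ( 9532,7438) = 2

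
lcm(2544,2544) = 2544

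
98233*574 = 56385742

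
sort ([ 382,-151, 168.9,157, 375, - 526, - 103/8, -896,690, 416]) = [ - 896, - 526, - 151 , - 103/8, 157, 168.9, 375,  382,416, 690 ] 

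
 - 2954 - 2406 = -5360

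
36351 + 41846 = 78197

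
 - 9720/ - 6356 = 1 + 841/1589 =1.53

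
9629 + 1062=10691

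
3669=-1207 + 4876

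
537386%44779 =38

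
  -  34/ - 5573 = 34/5573 = 0.01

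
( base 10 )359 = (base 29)cb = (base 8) 547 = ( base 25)E9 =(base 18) 11h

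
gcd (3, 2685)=3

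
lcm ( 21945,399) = 21945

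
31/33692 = 31/33692=0.00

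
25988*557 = 14475316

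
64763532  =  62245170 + 2518362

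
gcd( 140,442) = 2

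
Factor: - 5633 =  - 43^1*131^1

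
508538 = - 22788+531326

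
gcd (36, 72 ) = 36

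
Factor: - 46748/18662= - 2^1 * 7^( - 1)*13^1 * 29^1*43^( - 1 ) =- 754/301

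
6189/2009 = 3  +  162/2009 = 3.08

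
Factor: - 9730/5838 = - 5/3 = - 3^( - 1)*5^1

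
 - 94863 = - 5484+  - 89379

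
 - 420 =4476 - 4896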